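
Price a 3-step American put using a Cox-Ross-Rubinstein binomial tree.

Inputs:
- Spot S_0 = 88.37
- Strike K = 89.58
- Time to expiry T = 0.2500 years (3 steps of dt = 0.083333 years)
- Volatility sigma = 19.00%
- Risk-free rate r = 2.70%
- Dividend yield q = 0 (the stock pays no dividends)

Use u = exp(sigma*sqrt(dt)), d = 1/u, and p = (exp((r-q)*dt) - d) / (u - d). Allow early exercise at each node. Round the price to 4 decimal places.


dt = T/N = 0.083333
u = exp(sigma*sqrt(dt)) = 1.056380; d = 1/u = 0.946629
p = (exp((r-q)*dt) - d) / (u - d) = 0.506815
Discount per step: exp(-r*dt) = 0.997753
Stock lattice S(k, i) with i counting down-moves:
  k=0: S(0,0) = 88.3700
  k=1: S(1,0) = 93.3523; S(1,1) = 83.6536
  k=2: S(2,0) = 98.6156; S(2,1) = 88.3700; S(2,2) = 79.1889
  k=3: S(3,0) = 104.1755; S(3,1) = 93.3523; S(3,2) = 83.6536; S(3,3) = 74.9625
Terminal payoffs V(N, i) = max(K - S_T, 0):
  V(3,0) = 0.000000; V(3,1) = 0.000000; V(3,2) = 5.926416; V(3,3) = 14.617520
Backward induction: V(k, i) = exp(-r*dt) * [p * V(k+1, i) + (1-p) * V(k+1, i+1)]; then take max(V_cont, immediate exercise) for American.
  V(2,0) = exp(-r*dt) * [p*0.000000 + (1-p)*0.000000] = 0.000000; exercise = 0.000000; V(2,0) = max -> 0.000000
  V(2,1) = exp(-r*dt) * [p*0.000000 + (1-p)*5.926416] = 2.916249; exercise = 1.210000; V(2,1) = max -> 2.916249
  V(2,2) = exp(-r*dt) * [p*5.926416 + (1-p)*14.617520] = 10.189783; exercise = 10.391111; V(2,2) = max -> 10.391111
  V(1,0) = exp(-r*dt) * [p*0.000000 + (1-p)*2.916249] = 1.435017; exercise = 0.000000; V(1,0) = max -> 1.435017
  V(1,1) = exp(-r*dt) * [p*2.916249 + (1-p)*10.391111] = 6.587897; exercise = 5.926416; V(1,1) = max -> 6.587897
  V(0,0) = exp(-r*dt) * [p*1.435017 + (1-p)*6.587897] = 3.967402; exercise = 1.210000; V(0,0) = max -> 3.967402

Answer: Price = V(0,0) = 3.9674


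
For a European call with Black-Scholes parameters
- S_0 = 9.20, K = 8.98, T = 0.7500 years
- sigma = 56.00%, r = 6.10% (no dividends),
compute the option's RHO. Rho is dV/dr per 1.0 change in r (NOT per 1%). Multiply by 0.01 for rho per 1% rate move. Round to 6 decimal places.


Answer: Rho = 2.965145

Derivation:
d1 = 0.3867290088; d2 = -0.0982452174
phi(d1) = 0.3701976613; exp(-qT) = 1.0000000000; exp(-rT) = 0.9552807525
N(d2) = 0.4608687889
Rho = K*T*exp(-rT)*N(d2) = 8.9800 * 0.7500 * 0.9552807525 * 0.4608687889 = 2.965145


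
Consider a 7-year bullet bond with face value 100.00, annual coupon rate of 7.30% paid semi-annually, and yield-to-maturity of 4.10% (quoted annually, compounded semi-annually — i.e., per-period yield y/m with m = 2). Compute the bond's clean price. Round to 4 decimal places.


Coupon per period c = face * coupon_rate / m = 3.650000
Periods per year m = 2; per-period yield y/m = 0.020500
Number of cashflows N = 14
Cashflows (t years, CF_t, discount factor 1/(1+y/m)^(m*t), PV):
  t = 0.5000: CF_t = 3.650000, DF = 0.979912, PV = 3.576678
  t = 1.0000: CF_t = 3.650000, DF = 0.960227, PV = 3.504829
  t = 1.5000: CF_t = 3.650000, DF = 0.940938, PV = 3.434423
  t = 2.0000: CF_t = 3.650000, DF = 0.922036, PV = 3.365432
  t = 2.5000: CF_t = 3.650000, DF = 0.903514, PV = 3.297827
  t = 3.0000: CF_t = 3.650000, DF = 0.885364, PV = 3.231579
  t = 3.5000: CF_t = 3.650000, DF = 0.867579, PV = 3.166663
  t = 4.0000: CF_t = 3.650000, DF = 0.850151, PV = 3.103050
  t = 4.5000: CF_t = 3.650000, DF = 0.833073, PV = 3.040715
  t = 5.0000: CF_t = 3.650000, DF = 0.816338, PV = 2.979633
  t = 5.5000: CF_t = 3.650000, DF = 0.799939, PV = 2.919778
  t = 6.0000: CF_t = 3.650000, DF = 0.783870, PV = 2.861124
  t = 6.5000: CF_t = 3.650000, DF = 0.768123, PV = 2.803650
  t = 7.0000: CF_t = 103.650000, DF = 0.752693, PV = 78.016629
Price P = sum_t PV_t = 119.302010

Answer: Price = 119.3020


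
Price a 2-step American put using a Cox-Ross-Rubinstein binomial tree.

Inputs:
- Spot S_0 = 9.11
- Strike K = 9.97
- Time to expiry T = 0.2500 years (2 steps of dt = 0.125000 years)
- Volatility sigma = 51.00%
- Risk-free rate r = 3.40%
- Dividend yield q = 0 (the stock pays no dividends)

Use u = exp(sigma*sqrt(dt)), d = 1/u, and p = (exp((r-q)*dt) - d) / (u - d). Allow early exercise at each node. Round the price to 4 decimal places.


dt = T/N = 0.125000
u = exp(sigma*sqrt(dt)) = 1.197591; d = 1/u = 0.835009
p = (exp((r-q)*dt) - d) / (u - d) = 0.466790
Discount per step: exp(-r*dt) = 0.995759
Stock lattice S(k, i) with i counting down-moves:
  k=0: S(0,0) = 9.1100
  k=1: S(1,0) = 10.9101; S(1,1) = 7.6069
  k=2: S(2,0) = 13.0658; S(2,1) = 9.1100; S(2,2) = 6.3519
Terminal payoffs V(N, i) = max(K - S_T, 0):
  V(2,0) = 0.000000; V(2,1) = 0.860000; V(2,2) = 3.618136
Backward induction: V(k, i) = exp(-r*dt) * [p * V(k+1, i) + (1-p) * V(k+1, i+1)]; then take max(V_cont, immediate exercise) for American.
  V(1,0) = exp(-r*dt) * [p*0.000000 + (1-p)*0.860000] = 0.456616; exercise = 0.000000; V(1,0) = max -> 0.456616
  V(1,1) = exp(-r*dt) * [p*0.860000 + (1-p)*3.618136] = 2.320781; exercise = 2.363064; V(1,1) = max -> 2.363064
  V(0,0) = exp(-r*dt) * [p*0.456616 + (1-p)*2.363064] = 1.466905; exercise = 0.860000; V(0,0) = max -> 1.466905

Answer: Price = V(0,0) = 1.4669


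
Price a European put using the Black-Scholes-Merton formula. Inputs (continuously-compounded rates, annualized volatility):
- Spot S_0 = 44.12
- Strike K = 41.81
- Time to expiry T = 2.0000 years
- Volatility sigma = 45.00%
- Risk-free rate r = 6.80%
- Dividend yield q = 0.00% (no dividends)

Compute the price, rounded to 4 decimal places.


d1 = (ln(S/K) + (r - q + 0.5*sigma^2) * T) / (sigma * sqrt(T)) = 0.61640486
d2 = d1 - sigma * sqrt(T) = -0.01999125
exp(-rT) = 0.87284263; exp(-qT) = 1.00000000
P = K * exp(-rT) * N(-d2) - S_0 * exp(-qT) * N(-d1)
N(-d1) = 0.26881367; N(-d2) = 0.50797482
P = 41.8100 * 0.87284263 * 0.50797482 - 44.1200 * 1.00000000 * 0.26881367 = 6.6777

Answer: Price = 6.6777


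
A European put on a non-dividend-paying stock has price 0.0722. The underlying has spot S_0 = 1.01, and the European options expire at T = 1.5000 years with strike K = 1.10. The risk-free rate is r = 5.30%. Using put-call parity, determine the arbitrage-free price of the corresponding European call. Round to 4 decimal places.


Put-call parity: C - P = S_0 * exp(-qT) - K * exp(-rT).
S_0 * exp(-qT) = 1.0100 * 1.00000000 = 1.01000000
K * exp(-rT) = 1.1000 * 0.92357802 = 1.01593582
C = P + S*exp(-qT) - K*exp(-rT)
C = 0.0722 + 1.01000000 - 1.01593582 = 0.0663

Answer: Call price = 0.0663


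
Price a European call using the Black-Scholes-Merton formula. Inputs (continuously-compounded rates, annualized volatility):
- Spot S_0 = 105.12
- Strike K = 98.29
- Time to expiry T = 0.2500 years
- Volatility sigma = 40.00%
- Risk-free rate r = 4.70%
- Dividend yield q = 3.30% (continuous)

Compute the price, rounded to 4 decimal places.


d1 = (ln(S/K) + (r - q + 0.5*sigma^2) * T) / (sigma * sqrt(T)) = 0.45340131
d2 = d1 - sigma * sqrt(T) = 0.25340131
exp(-rT) = 0.98831876; exp(-qT) = 0.99178394
C = S_0 * exp(-qT) * N(d1) - K * exp(-rT) * N(d2)
N(d1) = 0.67487010; N(d2) = 0.60002094
C = 105.1200 * 0.99178394 * 0.67487010 - 98.2900 * 0.98831876 * 0.60002094 = 12.0723

Answer: Price = 12.0723


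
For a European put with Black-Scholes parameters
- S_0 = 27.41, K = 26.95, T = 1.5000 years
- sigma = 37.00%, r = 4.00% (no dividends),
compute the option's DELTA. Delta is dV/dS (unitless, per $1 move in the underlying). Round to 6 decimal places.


Answer: Delta = -0.345930

Derivation:
d1 = 0.3963309998; d2 = -0.0568246026
phi(d1) = 0.3688085280; exp(-qT) = 1.0000000000; exp(-rT) = 0.9417645336
N(-d1) = 0.3459304306
Delta = -exp(-qT) * N(-d1) = -1.0000000000 * 0.3459304306 = -0.345930


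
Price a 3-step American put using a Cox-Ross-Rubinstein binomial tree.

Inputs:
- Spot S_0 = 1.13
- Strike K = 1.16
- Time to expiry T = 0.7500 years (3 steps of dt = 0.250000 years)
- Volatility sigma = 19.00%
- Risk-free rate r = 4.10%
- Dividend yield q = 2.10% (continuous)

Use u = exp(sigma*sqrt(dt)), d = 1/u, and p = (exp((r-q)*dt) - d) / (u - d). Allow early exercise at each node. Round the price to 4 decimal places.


dt = T/N = 0.250000
u = exp(sigma*sqrt(dt)) = 1.099659; d = 1/u = 0.909373
p = (exp((r-q)*dt) - d) / (u - d) = 0.502610
Discount per step: exp(-r*dt) = 0.989802
Stock lattice S(k, i) with i counting down-moves:
  k=0: S(0,0) = 1.1300
  k=1: S(1,0) = 1.2426; S(1,1) = 1.0276
  k=2: S(2,0) = 1.3665; S(2,1) = 1.1300; S(2,2) = 0.9345
  k=3: S(3,0) = 1.5026; S(3,1) = 1.2426; S(3,2) = 1.0276; S(3,3) = 0.8498
Terminal payoffs V(N, i) = max(K - S_T, 0):
  V(3,0) = 0.000000; V(3,1) = 0.000000; V(3,2) = 0.132409; V(3,3) = 0.310224
Backward induction: V(k, i) = exp(-r*dt) * [p * V(k+1, i) + (1-p) * V(k+1, i+1)]; then take max(V_cont, immediate exercise) for American.
  V(2,0) = exp(-r*dt) * [p*0.000000 + (1-p)*0.000000] = 0.000000; exercise = 0.000000; V(2,0) = max -> 0.000000
  V(2,1) = exp(-r*dt) * [p*0.000000 + (1-p)*0.132409] = 0.065187; exercise = 0.030000; V(2,1) = max -> 0.065187
  V(2,2) = exp(-r*dt) * [p*0.132409 + (1-p)*0.310224] = 0.218600; exercise = 0.225536; V(2,2) = max -> 0.225536
  V(1,0) = exp(-r*dt) * [p*0.000000 + (1-p)*0.065187] = 0.032093; exercise = 0.000000; V(1,0) = max -> 0.032093
  V(1,1) = exp(-r*dt) * [p*0.065187 + (1-p)*0.225536] = 0.143465; exercise = 0.132409; V(1,1) = max -> 0.143465
  V(0,0) = exp(-r*dt) * [p*0.032093 + (1-p)*0.143465] = 0.086596; exercise = 0.030000; V(0,0) = max -> 0.086596

Answer: Price = V(0,0) = 0.0866


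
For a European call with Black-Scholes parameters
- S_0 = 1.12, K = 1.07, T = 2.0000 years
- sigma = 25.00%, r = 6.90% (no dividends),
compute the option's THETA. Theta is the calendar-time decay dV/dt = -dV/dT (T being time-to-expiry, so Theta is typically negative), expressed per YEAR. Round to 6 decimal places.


d1 = 0.6962740095; d2 = 0.3427206189
phi(d1) = 0.3130672418; exp(-qT) = 1.0000000000; exp(-rT) = 0.8710986917
Theta = -S*exp(-qT)*phi(d1)*sigma/(2*sqrt(T)) - r*K*exp(-rT)*N(d2) + q*S*exp(-qT)*N(d1)
N(d1) = 0.7568713767; N(d2) = 0.6340956752; sqrt(T) = 1.4142135624
Term 1 = -1.1200 * 1.0000000000 * 0.3130672418 * 0.2500 / (2 * 1.4142135624) = -0.0309920757
Term 2 = -0.0690 * 1.0700 * 0.8710986917 * 0.6340956752 = -0.0407807324
Term 3 = 0 (no dividend yield, q = 0)
Theta = -0.0309920757 + (-0.0407807324) + (0.0000000000) = -0.071773

Answer: Theta = -0.071773


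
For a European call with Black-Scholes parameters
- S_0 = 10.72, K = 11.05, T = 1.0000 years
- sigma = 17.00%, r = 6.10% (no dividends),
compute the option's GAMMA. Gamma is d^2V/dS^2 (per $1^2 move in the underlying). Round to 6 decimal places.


d1 = 0.2654748687; d2 = 0.0954748687
phi(d1) = 0.3851289806; exp(-qT) = 1.0000000000; exp(-rT) = 0.9408232398
Gamma = exp(-qT) * phi(d1) / (S * sigma * sqrt(T)) = 1.0000000000 * 0.3851289806 / (10.7200 * 0.1700 * 1.0000000000) = 0.211331

Answer: Gamma = 0.211331


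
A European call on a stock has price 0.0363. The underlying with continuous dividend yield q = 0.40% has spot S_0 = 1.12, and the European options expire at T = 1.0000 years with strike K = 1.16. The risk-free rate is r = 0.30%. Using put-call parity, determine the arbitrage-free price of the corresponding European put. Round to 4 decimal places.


Put-call parity: C - P = S_0 * exp(-qT) - K * exp(-rT).
S_0 * exp(-qT) = 1.1200 * 0.99600799 = 1.11552895
K * exp(-rT) = 1.1600 * 0.99700450 = 1.15652521
P = C - S*exp(-qT) + K*exp(-rT)
P = 0.0363 - 1.11552895 + 1.15652521 = 0.0773

Answer: Put price = 0.0773


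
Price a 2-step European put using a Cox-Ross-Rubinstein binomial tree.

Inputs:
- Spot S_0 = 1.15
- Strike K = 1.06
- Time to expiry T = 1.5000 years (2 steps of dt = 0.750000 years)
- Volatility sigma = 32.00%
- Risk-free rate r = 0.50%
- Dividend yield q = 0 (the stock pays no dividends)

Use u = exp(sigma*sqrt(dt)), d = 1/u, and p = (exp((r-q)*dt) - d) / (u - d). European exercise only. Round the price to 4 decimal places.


Answer: Price = V(0,0) = 0.1252

Derivation:
dt = T/N = 0.750000
u = exp(sigma*sqrt(dt)) = 1.319335; d = 1/u = 0.757957
p = (exp((r-q)*dt) - d) / (u - d) = 0.437851
Discount per step: exp(-r*dt) = 0.996257
Stock lattice S(k, i) with i counting down-moves:
  k=0: S(0,0) = 1.1500
  k=1: S(1,0) = 1.5172; S(1,1) = 0.8717
  k=2: S(2,0) = 2.0017; S(2,1) = 1.1500; S(2,2) = 0.6607
Terminal payoffs V(N, i) = max(K - S_T, 0):
  V(2,0) = 0.000000; V(2,1) = 0.000000; V(2,2) = 0.399326
Backward induction: V(k, i) = exp(-r*dt) * [p * V(k+1, i) + (1-p) * V(k+1, i+1)].
  V(1,0) = exp(-r*dt) * [p*0.000000 + (1-p)*0.000000] = 0.000000
  V(1,1) = exp(-r*dt) * [p*0.000000 + (1-p)*0.399326] = 0.223641
  V(0,0) = exp(-r*dt) * [p*0.000000 + (1-p)*0.223641] = 0.125249


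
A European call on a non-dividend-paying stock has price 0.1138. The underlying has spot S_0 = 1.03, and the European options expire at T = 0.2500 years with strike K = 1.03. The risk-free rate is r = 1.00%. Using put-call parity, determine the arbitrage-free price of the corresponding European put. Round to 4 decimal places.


Put-call parity: C - P = S_0 * exp(-qT) - K * exp(-rT).
S_0 * exp(-qT) = 1.0300 * 1.00000000 = 1.03000000
K * exp(-rT) = 1.0300 * 0.99750312 = 1.02742822
P = C - S*exp(-qT) + K*exp(-rT)
P = 0.1138 - 1.03000000 + 1.02742822 = 0.1112

Answer: Put price = 0.1112


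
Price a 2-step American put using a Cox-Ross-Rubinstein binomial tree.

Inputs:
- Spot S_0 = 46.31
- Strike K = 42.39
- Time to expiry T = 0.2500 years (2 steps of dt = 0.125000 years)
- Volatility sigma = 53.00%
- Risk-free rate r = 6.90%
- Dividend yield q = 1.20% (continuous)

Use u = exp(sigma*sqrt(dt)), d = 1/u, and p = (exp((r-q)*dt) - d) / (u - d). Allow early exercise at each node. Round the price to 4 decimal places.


Answer: Price = V(0,0) = 2.8892

Derivation:
dt = T/N = 0.125000
u = exp(sigma*sqrt(dt)) = 1.206089; d = 1/u = 0.829126
p = (exp((r-q)*dt) - d) / (u - d) = 0.472259
Discount per step: exp(-r*dt) = 0.991412
Stock lattice S(k, i) with i counting down-moves:
  k=0: S(0,0) = 46.3100
  k=1: S(1,0) = 55.8540; S(1,1) = 38.3968
  k=2: S(2,0) = 67.3649; S(2,1) = 46.3100; S(2,2) = 31.8358
Terminal payoffs V(N, i) = max(K - S_T, 0):
  V(2,0) = 0.000000; V(2,1) = 0.000000; V(2,2) = 10.554204
Backward induction: V(k, i) = exp(-r*dt) * [p * V(k+1, i) + (1-p) * V(k+1, i+1)]; then take max(V_cont, immediate exercise) for American.
  V(1,0) = exp(-r*dt) * [p*0.000000 + (1-p)*0.000000] = 0.000000; exercise = 0.000000; V(1,0) = max -> 0.000000
  V(1,1) = exp(-r*dt) * [p*0.000000 + (1-p)*10.554204] = 5.522049; exercise = 3.993181; V(1,1) = max -> 5.522049
  V(0,0) = exp(-r*dt) * [p*0.000000 + (1-p)*5.522049] = 2.889183; exercise = 0.000000; V(0,0) = max -> 2.889183


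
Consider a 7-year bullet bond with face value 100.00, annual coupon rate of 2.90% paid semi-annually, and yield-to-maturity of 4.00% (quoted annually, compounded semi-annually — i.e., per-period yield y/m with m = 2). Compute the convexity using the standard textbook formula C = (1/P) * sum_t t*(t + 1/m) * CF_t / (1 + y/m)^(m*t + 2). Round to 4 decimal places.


Coupon per period c = face * coupon_rate / m = 1.450000
Periods per year m = 2; per-period yield y/m = 0.020000
Number of cashflows N = 14
Cashflows (t years, CF_t, discount factor 1/(1+y/m)^(m*t), PV):
  t = 0.5000: CF_t = 1.450000, DF = 0.980392, PV = 1.421569
  t = 1.0000: CF_t = 1.450000, DF = 0.961169, PV = 1.393695
  t = 1.5000: CF_t = 1.450000, DF = 0.942322, PV = 1.366367
  t = 2.0000: CF_t = 1.450000, DF = 0.923845, PV = 1.339576
  t = 2.5000: CF_t = 1.450000, DF = 0.905731, PV = 1.313310
  t = 3.0000: CF_t = 1.450000, DF = 0.887971, PV = 1.287559
  t = 3.5000: CF_t = 1.450000, DF = 0.870560, PV = 1.262312
  t = 4.0000: CF_t = 1.450000, DF = 0.853490, PV = 1.237561
  t = 4.5000: CF_t = 1.450000, DF = 0.836755, PV = 1.213295
  t = 5.0000: CF_t = 1.450000, DF = 0.820348, PV = 1.189505
  t = 5.5000: CF_t = 1.450000, DF = 0.804263, PV = 1.166181
  t = 6.0000: CF_t = 1.450000, DF = 0.788493, PV = 1.143315
  t = 6.5000: CF_t = 1.450000, DF = 0.773033, PV = 1.120897
  t = 7.0000: CF_t = 101.450000, DF = 0.757875, PV = 76.886421
Price P = sum_t PV_t = 93.341563
Convexity numerator sum_t t*(t + 1/m) * CF_t / (1+y/m)^(m*t + 2):
  t = 0.5000: term = 0.683184
  t = 1.0000: term = 2.009364
  t = 1.5000: term = 3.939929
  t = 2.0000: term = 6.437793
  t = 2.5000: term = 9.467342
  t = 3.0000: term = 12.994391
  t = 3.5000: term = 16.986132
  t = 4.0000: term = 21.411091
  t = 4.5000: term = 26.239082
  t = 5.0000: term = 31.441165
  t = 5.5000: term = 36.989606
  t = 6.0000: term = 42.857833
  t = 6.5000: term = 49.020397
  t = 7.0000: term = 3879.793460
Convexity = (1/P) * sum = 4140.270767 / 93.341563 = 44.356133

Answer: Convexity = 44.3561


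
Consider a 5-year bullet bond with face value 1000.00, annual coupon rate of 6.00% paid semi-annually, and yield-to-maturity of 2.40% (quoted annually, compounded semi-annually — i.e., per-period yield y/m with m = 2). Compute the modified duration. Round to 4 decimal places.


Answer: Modified duration = 4.3942

Derivation:
Coupon per period c = face * coupon_rate / m = 30.000000
Periods per year m = 2; per-period yield y/m = 0.012000
Number of cashflows N = 10
Cashflows (t years, CF_t, discount factor 1/(1+y/m)^(m*t), PV):
  t = 0.5000: CF_t = 30.000000, DF = 0.988142, PV = 29.644269
  t = 1.0000: CF_t = 30.000000, DF = 0.976425, PV = 29.292756
  t = 1.5000: CF_t = 30.000000, DF = 0.964847, PV = 28.945411
  t = 2.0000: CF_t = 30.000000, DF = 0.953406, PV = 28.602185
  t = 2.5000: CF_t = 30.000000, DF = 0.942101, PV = 28.263028
  t = 3.0000: CF_t = 30.000000, DF = 0.930930, PV = 27.927894
  t = 3.5000: CF_t = 30.000000, DF = 0.919891, PV = 27.596733
  t = 4.0000: CF_t = 30.000000, DF = 0.908983, PV = 27.269499
  t = 4.5000: CF_t = 30.000000, DF = 0.898205, PV = 26.946145
  t = 5.0000: CF_t = 1030.000000, DF = 0.887554, PV = 914.180808
Price P = sum_t PV_t = 1168.668726
First compute Macaulay numerator sum_t t * PV_t:
  t * PV_t at t = 0.5000: 14.822134
  t * PV_t at t = 1.0000: 29.292756
  t * PV_t at t = 1.5000: 43.418116
  t * PV_t at t = 2.0000: 57.204369
  t * PV_t at t = 2.5000: 70.657571
  t * PV_t at t = 3.0000: 83.783681
  t * PV_t at t = 3.5000: 96.588564
  t * PV_t at t = 4.0000: 109.077995
  t * PV_t at t = 4.5000: 121.257652
  t * PV_t at t = 5.0000: 4570.904041
Macaulay duration D = 5197.006879 / 1168.668726 = 4.446946
Modified duration = D / (1 + y/m) = 4.446946 / (1 + 0.012000) = 4.394216


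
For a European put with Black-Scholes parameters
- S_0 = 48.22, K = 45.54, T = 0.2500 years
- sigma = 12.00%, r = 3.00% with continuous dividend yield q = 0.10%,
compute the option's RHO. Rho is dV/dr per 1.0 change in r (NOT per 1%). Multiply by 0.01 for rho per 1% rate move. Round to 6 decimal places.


Answer: Rho = -1.675446

Derivation:
d1 = 1.1038802020; d2 = 1.0438802020
phi(d1) = 0.2169226841; exp(-qT) = 0.9997500312; exp(-rT) = 0.9925280548
N(-d2) = 0.1482704095
Rho = -K*T*exp(-rT)*N(-d2) = -45.5400 * 0.2500 * 0.9925280548 * 0.1482704095 = -1.675446


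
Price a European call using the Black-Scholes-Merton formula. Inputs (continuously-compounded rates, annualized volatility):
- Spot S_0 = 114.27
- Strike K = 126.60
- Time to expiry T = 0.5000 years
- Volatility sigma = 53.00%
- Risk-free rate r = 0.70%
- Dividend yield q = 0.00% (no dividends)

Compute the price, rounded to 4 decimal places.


Answer: Price = 12.5364

Derivation:
d1 = (ln(S/K) + (r - q + 0.5*sigma^2) * T) / (sigma * sqrt(T)) = -0.07669691
d2 = d1 - sigma * sqrt(T) = -0.45146351
exp(-rT) = 0.99650612; exp(-qT) = 1.00000000
C = S_0 * exp(-qT) * N(d1) - K * exp(-rT) * N(d2)
N(d1) = 0.46943233; N(d2) = 0.32582776
C = 114.2700 * 1.00000000 * 0.46943233 - 126.6000 * 0.99650612 * 0.32582776 = 12.5364


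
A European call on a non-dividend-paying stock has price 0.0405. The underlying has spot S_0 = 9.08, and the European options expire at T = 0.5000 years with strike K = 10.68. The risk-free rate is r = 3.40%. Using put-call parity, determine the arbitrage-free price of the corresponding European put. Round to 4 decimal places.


Answer: Put price = 1.4605

Derivation:
Put-call parity: C - P = S_0 * exp(-qT) - K * exp(-rT).
S_0 * exp(-qT) = 9.0800 * 1.00000000 = 9.08000000
K * exp(-rT) = 10.6800 * 0.98314368 = 10.49997455
P = C - S*exp(-qT) + K*exp(-rT)
P = 0.0405 - 9.08000000 + 10.49997455 = 1.4605


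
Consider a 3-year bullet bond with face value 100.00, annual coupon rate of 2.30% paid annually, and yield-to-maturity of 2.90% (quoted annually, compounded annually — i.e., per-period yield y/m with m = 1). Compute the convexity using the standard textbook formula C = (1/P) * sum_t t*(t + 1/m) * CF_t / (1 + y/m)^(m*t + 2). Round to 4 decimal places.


Answer: Convexity = 10.9932

Derivation:
Coupon per period c = face * coupon_rate / m = 2.300000
Periods per year m = 1; per-period yield y/m = 0.029000
Number of cashflows N = 3
Cashflows (t years, CF_t, discount factor 1/(1+y/m)^(m*t), PV):
  t = 1.0000: CF_t = 2.300000, DF = 0.971817, PV = 2.235180
  t = 2.0000: CF_t = 2.300000, DF = 0.944429, PV = 2.172186
  t = 3.0000: CF_t = 102.300000, DF = 0.917812, PV = 93.892199
Price P = sum_t PV_t = 98.299565
Convexity numerator sum_t t*(t + 1/m) * CF_t / (1+y/m)^(m*t + 2):
  t = 1.0000: term = 4.221937
  t = 2.0000: term = 12.308853
  t = 3.0000: term = 1064.094028
Convexity = (1/P) * sum = 1080.624818 / 98.299565 = 10.993180


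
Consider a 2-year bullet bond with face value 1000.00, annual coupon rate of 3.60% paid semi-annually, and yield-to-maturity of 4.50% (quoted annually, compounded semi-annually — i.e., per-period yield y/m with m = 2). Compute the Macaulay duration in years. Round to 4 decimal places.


Coupon per period c = face * coupon_rate / m = 18.000000
Periods per year m = 2; per-period yield y/m = 0.022500
Number of cashflows N = 4
Cashflows (t years, CF_t, discount factor 1/(1+y/m)^(m*t), PV):
  t = 0.5000: CF_t = 18.000000, DF = 0.977995, PV = 17.603912
  t = 1.0000: CF_t = 18.000000, DF = 0.956474, PV = 17.216540
  t = 1.5000: CF_t = 18.000000, DF = 0.935427, PV = 16.837692
  t = 2.0000: CF_t = 1018.000000, DF = 0.914843, PV = 931.310525
Price P = sum_t PV_t = 982.968669
Macaulay numerator sum_t t * PV_t:
  t * PV_t at t = 0.5000: 8.801956
  t * PV_t at t = 1.0000: 17.216540
  t * PV_t at t = 1.5000: 25.256538
  t * PV_t at t = 2.0000: 1862.621051
Macaulay duration D = (sum_t t * PV_t) / P = 1913.896084 / 982.968669 = 1.947057

Answer: Macaulay duration = 1.9471 years


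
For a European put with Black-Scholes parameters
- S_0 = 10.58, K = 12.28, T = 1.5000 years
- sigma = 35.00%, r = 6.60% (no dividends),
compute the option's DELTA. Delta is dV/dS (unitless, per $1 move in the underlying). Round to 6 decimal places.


d1 = 0.0976728289; d2 = -0.3309878760
phi(d1) = 0.3970438607; exp(-qT) = 1.0000000000; exp(-rT) = 0.9057427080
N(-d1) = 0.4610960459
Delta = -exp(-qT) * N(-d1) = -1.0000000000 * 0.4610960459 = -0.461096

Answer: Delta = -0.461096


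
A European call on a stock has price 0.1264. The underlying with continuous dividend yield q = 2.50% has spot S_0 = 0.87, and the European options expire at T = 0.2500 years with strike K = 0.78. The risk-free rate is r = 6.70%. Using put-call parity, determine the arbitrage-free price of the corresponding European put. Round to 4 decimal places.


Answer: Put price = 0.0289

Derivation:
Put-call parity: C - P = S_0 * exp(-qT) - K * exp(-rT).
S_0 * exp(-qT) = 0.8700 * 0.99376949 = 0.86457946
K * exp(-rT) = 0.7800 * 0.98338950 = 0.76704381
P = C - S*exp(-qT) + K*exp(-rT)
P = 0.1264 - 0.86457946 + 0.76704381 = 0.0289


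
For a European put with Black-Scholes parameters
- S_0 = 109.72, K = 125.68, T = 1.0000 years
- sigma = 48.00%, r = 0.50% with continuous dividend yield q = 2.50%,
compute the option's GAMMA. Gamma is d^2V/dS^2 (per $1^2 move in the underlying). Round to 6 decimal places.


Answer: Gamma = 0.007362

Derivation:
d1 = -0.0845985997; d2 = -0.5645985997
phi(d1) = 0.3975172321; exp(-qT) = 0.9753099120; exp(-rT) = 0.9950124792
Gamma = exp(-qT) * phi(d1) / (S * sigma * sqrt(T)) = 0.9753099120 * 0.3975172321 / (109.7200 * 0.4800 * 1.0000000000) = 0.007362


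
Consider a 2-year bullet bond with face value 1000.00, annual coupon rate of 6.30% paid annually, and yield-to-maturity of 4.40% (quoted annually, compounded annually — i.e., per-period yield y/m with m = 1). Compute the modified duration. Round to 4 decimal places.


Coupon per period c = face * coupon_rate / m = 63.000000
Periods per year m = 1; per-period yield y/m = 0.044000
Number of cashflows N = 2
Cashflows (t years, CF_t, discount factor 1/(1+y/m)^(m*t), PV):
  t = 1.0000: CF_t = 63.000000, DF = 0.957854, PV = 60.344828
  t = 2.0000: CF_t = 1063.000000, DF = 0.917485, PV = 975.286622
Price P = sum_t PV_t = 1035.631450
First compute Macaulay numerator sum_t t * PV_t:
  t * PV_t at t = 1.0000: 60.344828
  t * PV_t at t = 2.0000: 1950.573245
Macaulay duration D = 2010.918072 / 1035.631450 = 1.941731
Modified duration = D / (1 + y/m) = 1.941731 / (1 + 0.044000) = 1.859896

Answer: Modified duration = 1.8599


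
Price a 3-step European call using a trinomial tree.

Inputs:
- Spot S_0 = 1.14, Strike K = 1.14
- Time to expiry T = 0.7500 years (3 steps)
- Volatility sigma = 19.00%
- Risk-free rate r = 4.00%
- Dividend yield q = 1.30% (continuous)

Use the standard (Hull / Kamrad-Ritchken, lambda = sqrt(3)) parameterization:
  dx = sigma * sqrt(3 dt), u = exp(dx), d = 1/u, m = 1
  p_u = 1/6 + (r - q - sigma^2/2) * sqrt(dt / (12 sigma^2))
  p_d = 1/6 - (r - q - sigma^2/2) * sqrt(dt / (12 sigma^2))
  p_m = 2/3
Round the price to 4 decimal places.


Answer: Price = V(0,0) = 0.0783

Derivation:
dt = T/N = 0.250000; dx = sigma*sqrt(3*dt) = 0.164545
u = exp(dx) = 1.178856; d = 1/u = 0.848280
p_u = 0.173466, p_m = 0.666667, p_d = 0.159868
Discount per step: exp(-r*dt) = 0.990050
Stock lattice S(k, j) with j the centered position index:
  k=0: S(0,+0) = 1.1400
  k=1: S(1,-1) = 0.9670; S(1,+0) = 1.1400; S(1,+1) = 1.3439
  k=2: S(2,-2) = 0.8203; S(2,-1) = 0.9670; S(2,+0) = 1.1400; S(2,+1) = 1.3439; S(2,+2) = 1.5843
  k=3: S(3,-3) = 0.6959; S(3,-2) = 0.8203; S(3,-1) = 0.9670; S(3,+0) = 1.1400; S(3,+1) = 1.3439; S(3,+2) = 1.5843; S(3,+3) = 1.8676
Terminal payoffs V(N, j) = max(S_T - K, 0):
  V(3,-3) = 0.000000; V(3,-2) = 0.000000; V(3,-1) = 0.000000; V(3,+0) = 0.000000; V(3,+1) = 0.203896; V(3,+2) = 0.444261; V(3,+3) = 0.727616
Backward induction: V(k, j) = exp(-r*dt) * [p_u * V(k+1, j+1) + p_m * V(k+1, j) + p_d * V(k+1, j-1)]
  V(2,-2) = exp(-r*dt) * [p_u*0.000000 + p_m*0.000000 + p_d*0.000000] = 0.000000
  V(2,-1) = exp(-r*dt) * [p_u*0.000000 + p_m*0.000000 + p_d*0.000000] = 0.000000
  V(2,+0) = exp(-r*dt) * [p_u*0.203896 + p_m*0.000000 + p_d*0.000000] = 0.035017
  V(2,+1) = exp(-r*dt) * [p_u*0.444261 + p_m*0.203896 + p_d*0.000000] = 0.210876
  V(2,+2) = exp(-r*dt) * [p_u*0.727616 + p_m*0.444261 + p_d*0.203896] = 0.450460
  V(1,-1) = exp(-r*dt) * [p_u*0.035017 + p_m*0.000000 + p_d*0.000000] = 0.006014
  V(1,+0) = exp(-r*dt) * [p_u*0.210876 + p_m*0.035017 + p_d*0.000000] = 0.059328
  V(1,+1) = exp(-r*dt) * [p_u*0.450460 + p_m*0.210876 + p_d*0.035017] = 0.222089
  V(0,+0) = exp(-r*dt) * [p_u*0.222089 + p_m*0.059328 + p_d*0.006014] = 0.078252


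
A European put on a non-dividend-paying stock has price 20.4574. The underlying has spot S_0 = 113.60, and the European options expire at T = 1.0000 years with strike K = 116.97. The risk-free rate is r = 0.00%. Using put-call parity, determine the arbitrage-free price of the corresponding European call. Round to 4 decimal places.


Put-call parity: C - P = S_0 * exp(-qT) - K * exp(-rT).
S_0 * exp(-qT) = 113.6000 * 1.00000000 = 113.60000000
K * exp(-rT) = 116.9700 * 1.00000000 = 116.97000000
C = P + S*exp(-qT) - K*exp(-rT)
C = 20.4574 + 113.60000000 - 116.97000000 = 17.0874

Answer: Call price = 17.0874


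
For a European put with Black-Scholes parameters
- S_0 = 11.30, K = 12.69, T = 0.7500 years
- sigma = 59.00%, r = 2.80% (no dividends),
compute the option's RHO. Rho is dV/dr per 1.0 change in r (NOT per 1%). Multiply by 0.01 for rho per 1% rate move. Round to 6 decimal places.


d1 = 0.0695285198; d2 = -0.4414264685
phi(d1) = 0.3979791585; exp(-qT) = 1.0000000000; exp(-rT) = 0.9792189646
N(-d2) = 0.6705478581
Rho = -K*T*exp(-rT)*N(-d2) = -12.6900 * 0.7500 * 0.9792189646 * 0.6705478581 = -6.249316

Answer: Rho = -6.249316


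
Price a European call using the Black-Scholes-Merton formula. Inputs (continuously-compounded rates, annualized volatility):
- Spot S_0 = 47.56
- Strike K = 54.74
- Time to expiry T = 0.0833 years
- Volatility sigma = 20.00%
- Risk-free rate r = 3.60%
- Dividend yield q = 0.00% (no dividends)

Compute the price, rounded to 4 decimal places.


d1 = (ln(S/K) + (r - q + 0.5*sigma^2) * T) / (sigma * sqrt(T)) = -2.35498336
d2 = d1 - sigma * sqrt(T) = -2.41270684
exp(-rT) = 0.99700569; exp(-qT) = 1.00000000
C = S_0 * exp(-qT) * N(d1) - K * exp(-rT) * N(d2)
N(d1) = 0.00926177; N(d2) = 0.00791728
C = 47.5600 * 1.00000000 * 0.00926177 - 54.7400 * 0.99700569 * 0.00791728 = 0.0084

Answer: Price = 0.0084


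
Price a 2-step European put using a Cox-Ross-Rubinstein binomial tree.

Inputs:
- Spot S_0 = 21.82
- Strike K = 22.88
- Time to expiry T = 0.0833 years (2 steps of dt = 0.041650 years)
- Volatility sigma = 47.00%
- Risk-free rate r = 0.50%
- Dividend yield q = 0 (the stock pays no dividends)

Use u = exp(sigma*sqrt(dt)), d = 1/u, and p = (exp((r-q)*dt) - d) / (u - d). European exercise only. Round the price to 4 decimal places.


Answer: Price = V(0,0) = 1.8593

Derivation:
dt = T/N = 0.041650
u = exp(sigma*sqrt(dt)) = 1.100670; d = 1/u = 0.908537
p = (exp((r-q)*dt) - d) / (u - d) = 0.477123
Discount per step: exp(-r*dt) = 0.999792
Stock lattice S(k, i) with i counting down-moves:
  k=0: S(0,0) = 21.8200
  k=1: S(1,0) = 24.0166; S(1,1) = 19.8243
  k=2: S(2,0) = 26.4344; S(2,1) = 21.8200; S(2,2) = 18.0111
Terminal payoffs V(N, i) = max(K - S_T, 0):
  V(2,0) = 0.000000; V(2,1) = 1.060000; V(2,2) = 4.868892
Backward induction: V(k, i) = exp(-r*dt) * [p * V(k+1, i) + (1-p) * V(k+1, i+1)].
  V(1,0) = exp(-r*dt) * [p*0.000000 + (1-p)*1.060000] = 0.554135
  V(1,1) = exp(-r*dt) * [p*1.060000 + (1-p)*4.868892] = 3.050948
  V(0,0) = exp(-r*dt) * [p*0.554135 + (1-p)*3.050948] = 1.859275


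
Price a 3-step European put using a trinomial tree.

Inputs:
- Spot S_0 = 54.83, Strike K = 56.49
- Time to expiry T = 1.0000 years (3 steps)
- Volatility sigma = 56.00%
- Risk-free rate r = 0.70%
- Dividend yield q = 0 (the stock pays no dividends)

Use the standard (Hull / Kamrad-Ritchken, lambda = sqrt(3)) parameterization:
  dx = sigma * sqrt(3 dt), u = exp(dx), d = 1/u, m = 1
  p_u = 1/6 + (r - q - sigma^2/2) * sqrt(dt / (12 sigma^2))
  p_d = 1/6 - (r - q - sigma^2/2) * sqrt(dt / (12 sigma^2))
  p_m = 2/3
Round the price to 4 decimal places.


Answer: Price = V(0,0) = 11.9616

Derivation:
dt = T/N = 0.333333; dx = sigma*sqrt(3*dt) = 0.560000
u = exp(dx) = 1.750673; d = 1/u = 0.571209
p_u = 0.122083, p_m = 0.666667, p_d = 0.211250
Discount per step: exp(-r*dt) = 0.997669
Stock lattice S(k, j) with j the centered position index:
  k=0: S(0,+0) = 54.8300
  k=1: S(1,-1) = 31.3194; S(1,+0) = 54.8300; S(1,+1) = 95.9894
  k=2: S(2,-2) = 17.8899; S(2,-1) = 31.3194; S(2,+0) = 54.8300; S(2,+1) = 95.9894; S(2,+2) = 168.0460
  k=3: S(3,-3) = 10.2189; S(3,-2) = 17.8899; S(3,-1) = 31.3194; S(3,+0) = 54.8300; S(3,+1) = 95.9894; S(3,+2) = 168.0460; S(3,+3) = 294.1934
Terminal payoffs V(N, j) = max(K - S_T, 0):
  V(3,-3) = 46.271115; V(3,-2) = 38.600079; V(3,-1) = 25.170607; V(3,+0) = 1.660000; V(3,+1) = 0.000000; V(3,+2) = 0.000000; V(3,+3) = 0.000000
Backward induction: V(k, j) = exp(-r*dt) * [p_u * V(k+1, j+1) + p_m * V(k+1, j) + p_d * V(k+1, j-1)]
  V(2,-2) = exp(-r*dt) * [p_u*25.170607 + p_m*38.600079 + p_d*46.271115] = 38.491153
  V(2,-1) = exp(-r*dt) * [p_u*1.660000 + p_m*25.170607 + p_d*38.600079] = 25.078744
  V(2,+0) = exp(-r*dt) * [p_u*0.000000 + p_m*1.660000 + p_d*25.170607] = 6.408986
  V(2,+1) = exp(-r*dt) * [p_u*0.000000 + p_m*0.000000 + p_d*1.660000] = 0.349858
  V(2,+2) = exp(-r*dt) * [p_u*0.000000 + p_m*0.000000 + p_d*0.000000] = 0.000000
  V(1,-1) = exp(-r*dt) * [p_u*6.408986 + p_m*25.078744 + p_d*38.491153] = 25.573109
  V(1,+0) = exp(-r*dt) * [p_u*0.349858 + p_m*6.408986 + p_d*25.078744] = 9.590849
  V(1,+1) = exp(-r*dt) * [p_u*0.000000 + p_m*0.349858 + p_d*6.408986] = 1.583438
  V(0,+0) = exp(-r*dt) * [p_u*1.583438 + p_m*9.590849 + p_d*25.573109] = 11.961587


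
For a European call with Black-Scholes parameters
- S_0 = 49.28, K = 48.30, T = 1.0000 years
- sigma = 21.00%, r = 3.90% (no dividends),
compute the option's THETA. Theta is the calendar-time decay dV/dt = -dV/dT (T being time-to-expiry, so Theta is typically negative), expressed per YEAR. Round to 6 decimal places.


d1 = 0.3863655170; d2 = 0.1763655170
phi(d1) = 0.3702496802; exp(-qT) = 1.0000000000; exp(-rT) = 0.9617507091
Theta = -S*exp(-qT)*phi(d1)*sigma/(2*sqrt(T)) - r*K*exp(-rT)*N(d2) + q*S*exp(-qT)*N(d1)
N(d1) = 0.6503870077; N(d2) = 0.5699966033; sqrt(T) = 1.0000000000
Term 1 = -49.2800 * 1.0000000000 * 0.3702496802 * 0.2100 / (2 * 1.0000000000) = -1.9158199452
Term 2 = -0.0390 * 48.3000 * 0.9617507091 * 0.5699966033 = -1.0326342385
Term 3 = 0 (no dividend yield, q = 0)
Theta = -1.9158199452 + (-1.0326342385) + (0.0000000000) = -2.948454

Answer: Theta = -2.948454


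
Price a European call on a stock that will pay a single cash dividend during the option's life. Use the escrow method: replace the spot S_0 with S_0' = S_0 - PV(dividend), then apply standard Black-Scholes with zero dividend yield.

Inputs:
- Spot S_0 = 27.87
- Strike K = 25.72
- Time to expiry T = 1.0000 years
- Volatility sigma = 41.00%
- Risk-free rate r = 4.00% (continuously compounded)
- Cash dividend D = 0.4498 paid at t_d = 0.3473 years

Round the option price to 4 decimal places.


Answer: Price = 5.7258

Derivation:
PV(D) = D * exp(-r * t_d) = 0.4498 * 0.98620405 = 0.44359458
S_0' = S_0 - PV(D) = 27.8700 - 0.44359458 = 27.42640542
d1 = (ln(S_0'/K) + (r + sigma^2/2)*T) / (sigma*sqrt(T)) = 0.45923744
d2 = d1 - sigma*sqrt(T) = 0.04923744
exp(-rT) = 0.96078944
N(d1) = 0.67696817; N(d2) = 0.51963496
C = S_0' * N(d1) - K * exp(-rT) * N(d2) = 27.42640542 * 0.67696817 - 25.7200 * 0.96078944 * 0.51963496 = 5.7258


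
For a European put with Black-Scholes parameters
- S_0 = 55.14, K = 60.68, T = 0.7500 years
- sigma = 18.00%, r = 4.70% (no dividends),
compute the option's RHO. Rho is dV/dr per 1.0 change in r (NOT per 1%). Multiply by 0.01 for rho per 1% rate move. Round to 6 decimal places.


d1 = -0.3100932187; d2 = -0.4659777914
phi(d1) = 0.3802153656; exp(-qT) = 1.0000000000; exp(-rT) = 0.9653640451
N(-d2) = 0.6793843013
Rho = -K*T*exp(-rT)*N(-d2) = -60.6800 * 0.7500 * 0.9653640451 * 0.6793843013 = -29.847878

Answer: Rho = -29.847878


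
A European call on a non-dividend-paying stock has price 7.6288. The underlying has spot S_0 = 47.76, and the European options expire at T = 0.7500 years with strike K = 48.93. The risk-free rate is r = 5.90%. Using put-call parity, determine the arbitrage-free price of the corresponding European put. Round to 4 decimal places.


Put-call parity: C - P = S_0 * exp(-qT) - K * exp(-rT).
S_0 * exp(-qT) = 47.7600 * 1.00000000 = 47.76000000
K * exp(-rT) = 48.9300 * 0.95671475 = 46.81205266
P = C - S*exp(-qT) + K*exp(-rT)
P = 7.6288 - 47.76000000 + 46.81205266 = 6.6809

Answer: Put price = 6.6809


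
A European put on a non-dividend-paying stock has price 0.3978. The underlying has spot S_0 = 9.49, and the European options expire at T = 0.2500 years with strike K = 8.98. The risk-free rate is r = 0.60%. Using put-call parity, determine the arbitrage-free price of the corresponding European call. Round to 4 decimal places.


Answer: Call price = 0.9213

Derivation:
Put-call parity: C - P = S_0 * exp(-qT) - K * exp(-rT).
S_0 * exp(-qT) = 9.4900 * 1.00000000 = 9.49000000
K * exp(-rT) = 8.9800 * 0.99850112 = 8.96654010
C = P + S*exp(-qT) - K*exp(-rT)
C = 0.3978 + 9.49000000 - 8.96654010 = 0.9213


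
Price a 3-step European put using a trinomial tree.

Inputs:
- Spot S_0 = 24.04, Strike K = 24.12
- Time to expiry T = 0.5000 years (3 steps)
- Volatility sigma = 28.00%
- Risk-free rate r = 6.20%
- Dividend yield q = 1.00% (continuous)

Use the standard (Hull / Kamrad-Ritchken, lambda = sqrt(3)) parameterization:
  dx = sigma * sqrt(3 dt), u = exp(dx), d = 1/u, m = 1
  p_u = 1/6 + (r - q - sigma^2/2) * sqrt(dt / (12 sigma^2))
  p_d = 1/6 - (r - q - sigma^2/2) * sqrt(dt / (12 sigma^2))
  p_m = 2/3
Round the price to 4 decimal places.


dt = T/N = 0.166667; dx = sigma*sqrt(3*dt) = 0.197990
u = exp(dx) = 1.218950; d = 1/u = 0.820378
p_u = 0.172054, p_m = 0.666667, p_d = 0.161279
Discount per step: exp(-r*dt) = 0.989720
Stock lattice S(k, j) with j the centered position index:
  k=0: S(0,+0) = 24.0400
  k=1: S(1,-1) = 19.7219; S(1,+0) = 24.0400; S(1,+1) = 29.3036
  k=2: S(2,-2) = 16.1794; S(2,-1) = 19.7219; S(2,+0) = 24.0400; S(2,+1) = 29.3036; S(2,+2) = 35.7196
  k=3: S(3,-3) = 13.2732; S(3,-2) = 16.1794; S(3,-1) = 19.7219; S(3,+0) = 24.0400; S(3,+1) = 29.3036; S(3,+2) = 35.7196; S(3,+3) = 43.5404
Terminal payoffs V(N, j) = max(K - S_T, 0):
  V(3,-3) = 10.846767; V(3,-2) = 7.940592; V(3,-1) = 4.398110; V(3,+0) = 0.080000; V(3,+1) = 0.000000; V(3,+2) = 0.000000; V(3,+3) = 0.000000
Backward induction: V(k, j) = exp(-r*dt) * [p_u * V(k+1, j+1) + p_m * V(k+1, j) + p_d * V(k+1, j-1)]
  V(2,-2) = exp(-r*dt) * [p_u*4.398110 + p_m*7.940592 + p_d*10.846767] = 7.719616
  V(2,-1) = exp(-r*dt) * [p_u*0.080000 + p_m*4.398110 + p_d*7.940592] = 4.183041
  V(2,+0) = exp(-r*dt) * [p_u*0.000000 + p_m*0.080000 + p_d*4.398110] = 0.754817
  V(2,+1) = exp(-r*dt) * [p_u*0.000000 + p_m*0.000000 + p_d*0.080000] = 0.012770
  V(2,+2) = exp(-r*dt) * [p_u*0.000000 + p_m*0.000000 + p_d*0.000000] = 0.000000
  V(1,-1) = exp(-r*dt) * [p_u*0.754817 + p_m*4.183041 + p_d*7.719616] = 4.120774
  V(1,+0) = exp(-r*dt) * [p_u*0.012770 + p_m*0.754817 + p_d*4.183041] = 1.167915
  V(1,+1) = exp(-r*dt) * [p_u*0.000000 + p_m*0.012770 + p_d*0.754817] = 0.128910
  V(0,+0) = exp(-r*dt) * [p_u*0.128910 + p_m*1.167915 + p_d*4.120774] = 1.450320

Answer: Price = V(0,0) = 1.4503


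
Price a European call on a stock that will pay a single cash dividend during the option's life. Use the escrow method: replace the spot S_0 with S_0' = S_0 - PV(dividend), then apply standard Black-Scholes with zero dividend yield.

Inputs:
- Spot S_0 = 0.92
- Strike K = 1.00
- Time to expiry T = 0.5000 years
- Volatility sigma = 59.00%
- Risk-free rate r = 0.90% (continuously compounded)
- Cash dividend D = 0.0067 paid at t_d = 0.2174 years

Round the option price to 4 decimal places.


PV(D) = D * exp(-r * t_d) = 0.0067 * 0.99804531 = 0.00668690
S_0' = S_0 - PV(D) = 0.9200 - 0.00668690 = 0.91331310
d1 = (ln(S_0'/K) + (r + sigma^2/2)*T) / (sigma*sqrt(T)) = 0.00203377
d2 = d1 - sigma*sqrt(T) = -0.41515923
exp(-rT) = 0.99551011
N(d1) = 0.50081136; N(d2) = 0.33901267
C = S_0' * N(d1) - K * exp(-rT) * N(d2) = 0.91331310 * 0.50081136 - 1.0000 * 0.99551011 * 0.33901267 = 0.1199

Answer: Price = 0.1199


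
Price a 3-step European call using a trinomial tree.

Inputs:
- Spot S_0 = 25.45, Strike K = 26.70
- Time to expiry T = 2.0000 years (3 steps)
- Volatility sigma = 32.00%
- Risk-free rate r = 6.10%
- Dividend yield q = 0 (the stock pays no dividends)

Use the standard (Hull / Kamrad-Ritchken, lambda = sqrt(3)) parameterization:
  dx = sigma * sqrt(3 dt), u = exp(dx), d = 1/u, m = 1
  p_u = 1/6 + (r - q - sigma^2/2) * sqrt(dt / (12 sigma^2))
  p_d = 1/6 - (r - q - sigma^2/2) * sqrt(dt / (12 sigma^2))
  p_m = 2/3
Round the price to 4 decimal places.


dt = T/N = 0.666667; dx = sigma*sqrt(3*dt) = 0.452548
u = exp(dx) = 1.572314; d = 1/u = 0.636005
p_u = 0.173885, p_m = 0.666667, p_d = 0.159448
Discount per step: exp(-r*dt) = 0.960149
Stock lattice S(k, j) with j the centered position index:
  k=0: S(0,+0) = 25.4500
  k=1: S(1,-1) = 16.1863; S(1,+0) = 25.4500; S(1,+1) = 40.0154
  k=2: S(2,-2) = 10.2946; S(2,-1) = 16.1863; S(2,+0) = 25.4500; S(2,+1) = 40.0154; S(2,+2) = 62.9167
  k=3: S(3,-3) = 6.5474; S(3,-2) = 10.2946; S(3,-1) = 16.1863; S(3,+0) = 25.4500; S(3,+1) = 40.0154; S(3,+2) = 62.9167; S(3,+3) = 98.9249
Terminal payoffs V(N, j) = max(S_T - K, 0):
  V(3,-3) = 0.000000; V(3,-2) = 0.000000; V(3,-1) = 0.000000; V(3,+0) = 0.000000; V(3,+1) = 13.315388; V(3,+2) = 36.216750; V(3,+3) = 72.224879
Backward induction: V(k, j) = exp(-r*dt) * [p_u * V(k+1, j+1) + p_m * V(k+1, j) + p_d * V(k+1, j-1)]
  V(2,-2) = exp(-r*dt) * [p_u*0.000000 + p_m*0.000000 + p_d*0.000000] = 0.000000
  V(2,-1) = exp(-r*dt) * [p_u*0.000000 + p_m*0.000000 + p_d*0.000000] = 0.000000
  V(2,+0) = exp(-r*dt) * [p_u*13.315388 + p_m*0.000000 + p_d*0.000000] = 2.223078
  V(2,+1) = exp(-r*dt) * [p_u*36.216750 + p_m*13.315388 + p_d*0.000000] = 14.569761
  V(2,+2) = exp(-r*dt) * [p_u*72.224879 + p_m*36.216750 + p_d*13.315388] = 37.279175
  V(1,-1) = exp(-r*dt) * [p_u*2.223078 + p_m*0.000000 + p_d*0.000000] = 0.371155
  V(1,+0) = exp(-r*dt) * [p_u*14.569761 + p_m*2.223078 + p_d*0.000000] = 3.855494
  V(1,+1) = exp(-r*dt) * [p_u*37.279175 + p_m*14.569761 + p_d*2.223078] = 15.890402
  V(0,+0) = exp(-r*dt) * [p_u*15.890402 + p_m*3.855494 + p_d*0.371155] = 5.177712

Answer: Price = V(0,0) = 5.1777
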